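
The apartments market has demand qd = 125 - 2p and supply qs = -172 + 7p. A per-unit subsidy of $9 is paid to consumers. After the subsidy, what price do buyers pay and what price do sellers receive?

Buyers pay $26; sellers receive $35

Pre-subsidy: 125 - 2p = -172 + 7p gives p* = 33, q* = 59.
With the rebate, buyers effectively pay pb = ps − 9, where ps is the price sellers receive.
Demand in terms of ps becomes qd = 125 − 2(ps − 9) = 143 - 2ps. Setting this equal to supply: 143 - 2ps = -172 + 7ps, so ps = 35.
Buyers pay pb = 35 − 9 = 26; q' = -172 + 7·35 = 73.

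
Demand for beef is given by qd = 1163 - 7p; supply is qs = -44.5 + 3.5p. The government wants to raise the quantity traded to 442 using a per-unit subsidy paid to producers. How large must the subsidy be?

Required subsidy s = 36 per unit

At q = 442, invert demand for the buyer price: pb = (1163 − 442)/7 = 103; invert supply for the seller price: ps = (442 − (-44.5))/3.5 = 139.
The subsidy must fill the gap: s = ps − pb = 139 − 103 = 36.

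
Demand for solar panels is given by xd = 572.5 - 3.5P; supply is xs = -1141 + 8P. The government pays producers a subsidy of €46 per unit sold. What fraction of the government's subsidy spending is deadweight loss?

Pre-subsidy: 572.5 - 3.5P = -1141 + 8P gives P* = 149, x* = 51.
With the subsidy, sellers receive Ps = Pb + 46 for each unit, where Pb is the price buyers pay.
Supply in terms of Pb becomes xs = -1141 + 8(Pb + 46) = -773 + 8Pb. Setting this equal to demand: 572.5 - 3.5Pb = -773 + 8Pb, so Pb = 117.
Sellers receive Ps = 117 + 46 = 163; x' = 572.5 − 3.5·117 = 163.
ΔCS = ½(51 + 163)(149 − 117) = 3424; ΔPS = ½(51 + 163)(163 − 149) = 1498.
Government spending = 46 × 163 = 7498.
DWL = ½ × 46 × (163 − 51) = 2576; fraction = 2576 / 7498 = 56/163.

DWL / government spending = 56/163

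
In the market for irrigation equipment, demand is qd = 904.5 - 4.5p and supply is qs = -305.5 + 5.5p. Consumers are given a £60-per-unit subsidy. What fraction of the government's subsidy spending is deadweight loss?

DWL / government spending = 33/226

Pre-subsidy: 904.5 - 4.5p = -305.5 + 5.5p gives p* = 121, q* = 360.
With the rebate, buyers effectively pay pb = ps − 60, where ps is the price sellers receive.
Demand in terms of ps becomes qd = 904.5 − 4.5(ps − 60) = 1174.5 - 4.5ps. Setting this equal to supply: 1174.5 - 4.5ps = -305.5 + 5.5ps, so ps = 148.
Buyers pay pb = 148 − 60 = 88; q' = -305.5 + 5.5·148 = 508.5.
ΔCS = ½(360 + 508.5)(121 − 88) = 14330.25; ΔPS = ½(360 + 508.5)(148 − 121) = 11724.75.
Government spending = 60 × 508.5 = 30510.
DWL = ½ × 60 × (508.5 − 360) = 4455; fraction = 4455 / 30510 = 33/226.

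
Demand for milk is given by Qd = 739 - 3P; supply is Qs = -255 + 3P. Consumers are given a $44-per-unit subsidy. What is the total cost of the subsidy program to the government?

Pre-subsidy: 739 - 3P = -255 + 3P gives P* = 497/3, Q* = 242.
With the rebate, buyers effectively pay Pb = Ps − 44, where Ps is the price sellers receive.
Demand in terms of Ps becomes Qd = 739 − 3(Ps − 44) = 871 - 3Ps. Setting this equal to supply: 871 - 3Ps = -255 + 3Ps, so Ps = 563/3.
Buyers pay Pb = 563/3 − 44 = 431/3; Q' = -255 + 3·(563/3) = 308.
Government outlay = subsidy × quantity = 44 × 308 = 13552.

Government cost = $13552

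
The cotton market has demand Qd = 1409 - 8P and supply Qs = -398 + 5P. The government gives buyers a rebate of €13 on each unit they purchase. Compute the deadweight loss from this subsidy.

Pre-subsidy: 1409 - 8P = -398 + 5P gives P* = 139, Q* = 297.
With the rebate, buyers effectively pay Pb = Ps − 13, where Ps is the price sellers receive.
Demand in terms of Ps becomes Qd = 1409 − 8(Ps − 13) = 1513 - 8Ps. Setting this equal to supply: 1513 - 8Ps = -398 + 5Ps, so Ps = 147.
Buyers pay Pb = 147 − 13 = 134; Q' = -398 + 5·147 = 337.
The subsidy expands output by 337 − 297 = 40 past the efficient level; on those units the gap between marginal cost and willingness to pay runs from 0 up to 13.
DWL = ½ × 13 × 40 = 260.

Deadweight loss = €260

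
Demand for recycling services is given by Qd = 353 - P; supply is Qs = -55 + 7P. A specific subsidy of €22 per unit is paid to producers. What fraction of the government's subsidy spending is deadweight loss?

DWL / government spending = 77/2570

Pre-subsidy: 353 - P = -55 + 7P gives P* = 51, Q* = 302.
With the subsidy, sellers receive Ps = Pb + 22 for each unit, where Pb is the price buyers pay.
Supply in terms of Pb becomes Qs = -55 + 7(Pb + 22) = 99 + 7Pb. Setting this equal to demand: 353 - Pb = 99 + 7Pb, so Pb = 31.75.
Sellers receive Ps = 31.75 + 22 = 53.75; Q' = 353 − 1·31.75 = 321.25.
ΔCS = ½(302 + 321.25)(51 − 31.75) = 5998.78125; ΔPS = ½(302 + 321.25)(53.75 − 51) = 856.96875.
Government spending = 22 × 321.25 = 7067.5.
DWL = ½ × 22 × (321.25 − 302) = 211.75; fraction = 211.75 / 7067.5 = 77/2570.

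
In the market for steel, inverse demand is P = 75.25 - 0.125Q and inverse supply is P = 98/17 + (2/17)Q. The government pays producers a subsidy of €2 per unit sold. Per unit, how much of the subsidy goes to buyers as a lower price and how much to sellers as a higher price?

Buyers gain 34/33 per unit; sellers gain 32/33 per unit

Pre-subsidy: 75.25 - 0.125Q = 98/17 + (2/17)Q gives Q* = 3150/11 and P* = 434/11.
With the subsidy, sellers receive Ps = Pb + 2 for each unit, where Pb is the price buyers pay.
On the curves, Pb = 75.25 - 0.125Q and Ps = 98/17 + (2/17)Q; the wedge Ps − Pb = 2 gives 98/17 + (2/17)Q − (75.25 - 0.125Q) = 2, so Q' = 9722/33.
Then Pb = 75.25 − 0.125·(9722/33) = 1268/33 and Ps = 98/17 + (2/17)·(9722/33) = 1334/33.
Buyers' price falls by P* − Pb = 434/11 − 1268/33 = 34/33; sellers' price rises by Ps − P* = 1334/33 − 434/11 = 32/33.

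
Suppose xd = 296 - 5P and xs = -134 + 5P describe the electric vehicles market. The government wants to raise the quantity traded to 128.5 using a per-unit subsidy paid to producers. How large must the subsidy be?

Required subsidy s = 19 per unit

At x = 128.5, invert demand for the buyer price: Pb = (296 − 128.5)/5 = 33.5; invert supply for the seller price: Ps = (128.5 − (-134))/5 = 52.5.
The subsidy must fill the gap: s = Ps − Pb = 52.5 − 33.5 = 19.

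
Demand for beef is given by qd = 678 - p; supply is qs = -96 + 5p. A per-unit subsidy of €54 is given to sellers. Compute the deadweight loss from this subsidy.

Pre-subsidy: 678 - p = -96 + 5p gives p* = 129, q* = 549.
With the subsidy, sellers receive ps = pb + 54 for each unit, where pb is the price buyers pay.
Supply in terms of pb becomes qs = -96 + 5(pb + 54) = 174 + 5pb. Setting this equal to demand: 678 - pb = 174 + 5pb, so pb = 84.
Sellers receive ps = 84 + 54 = 138; q' = 678 − 1·84 = 594.
The subsidy expands output by 594 − 549 = 45 past the efficient level; on those units the gap between marginal cost and willingness to pay runs from 0 up to 54.
DWL = ½ × 54 × 45 = 1215.

Deadweight loss = €1215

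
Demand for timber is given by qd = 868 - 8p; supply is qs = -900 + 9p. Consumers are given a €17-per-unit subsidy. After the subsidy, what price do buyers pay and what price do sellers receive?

Pre-subsidy: 868 - 8p = -900 + 9p gives p* = 104, q* = 36.
With the rebate, buyers effectively pay pb = ps − 17, where ps is the price sellers receive.
Demand in terms of ps becomes qd = 868 − 8(ps − 17) = 1004 - 8ps. Setting this equal to supply: 1004 - 8ps = -900 + 9ps, so ps = 112.
Buyers pay pb = 112 − 17 = 95; q' = -900 + 9·112 = 108.

Buyers pay €95; sellers receive €112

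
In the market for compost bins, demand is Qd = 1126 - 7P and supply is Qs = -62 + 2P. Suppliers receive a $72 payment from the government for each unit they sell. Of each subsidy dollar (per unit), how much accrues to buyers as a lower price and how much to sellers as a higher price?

Pre-subsidy: 1126 - 7P = -62 + 2P gives P* = 132, Q* = 202.
With the subsidy, sellers receive Ps = Pb + 72 for each unit, where Pb is the price buyers pay.
Supply in terms of Pb becomes Qs = -62 + 2(Pb + 72) = 82 + 2Pb. Setting this equal to demand: 1126 - 7Pb = 82 + 2Pb, so Pb = 116.
Sellers receive Ps = 116 + 72 = 188; Q' = 1126 − 7·116 = 314.
Buyers' price falls by P* − Pb = 132 − 116 = 16; sellers' price rises by Ps − P* = 188 − 132 = 56.

Buyers gain $16 per unit; sellers gain $56 per unit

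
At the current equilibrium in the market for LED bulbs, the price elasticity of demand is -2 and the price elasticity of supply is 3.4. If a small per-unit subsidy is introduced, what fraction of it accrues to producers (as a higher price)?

Producer share = 10/27

For a small subsidy around the equilibrium, the benefit split depends on the relative slopes, which at a point are proportional to the elasticities.
Buyer share = εs/(εs + |εd|) = 3.4/(3.4 + 2) = 17/27; seller share = |εd|/(εs + |εd|) = 10/27.
So producers capture 10/27 of the subsidy.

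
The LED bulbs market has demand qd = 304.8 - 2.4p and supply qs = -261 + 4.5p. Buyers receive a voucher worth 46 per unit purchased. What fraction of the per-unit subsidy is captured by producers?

Pre-subsidy: 304.8 - 2.4p = -261 + 4.5p gives p* = 82, q* = 108.
With the rebate, buyers effectively pay pb = ps − 46, where ps is the price sellers receive.
Demand in terms of ps becomes qd = 304.8 − 2.4(ps − 46) = 415.2 - 2.4ps. Setting this equal to supply: 415.2 - 2.4ps = -261 + 4.5ps, so ps = 98.
Buyers pay pb = 98 − 46 = 52; q' = -261 + 4.5·98 = 180.
Buyers' price falls by p* − pb = 82 − 52 = 30; sellers' price rises by ps − p* = 98 − 82 = 16.
So producers capture 16/46 = 8/23 of each unit of subsidy.

Producer share = 8/23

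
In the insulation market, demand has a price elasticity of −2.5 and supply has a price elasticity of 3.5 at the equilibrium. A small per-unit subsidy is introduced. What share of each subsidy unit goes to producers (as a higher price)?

For a small subsidy around the equilibrium, the benefit split depends on the relative slopes, which at a point are proportional to the elasticities.
Buyer share = εs/(εs + |εd|) = 3.5/(3.5 + 2.5) = 7/12; seller share = |εd|/(εs + |εd|) = 5/12.
So producers capture 5/12 of the subsidy.

Producer share = 5/12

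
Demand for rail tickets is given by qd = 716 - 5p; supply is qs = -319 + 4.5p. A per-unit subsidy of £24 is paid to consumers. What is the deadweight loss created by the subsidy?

Deadweight loss = 12960/19

Pre-subsidy: 716 - 5p = -319 + 4.5p gives p* = 2070/19, q* = 3254/19.
With the rebate, buyers effectively pay pb = ps − 24, where ps is the price sellers receive.
Demand in terms of ps becomes qd = 716 − 5(ps − 24) = 836 - 5ps. Setting this equal to supply: 836 - 5ps = -319 + 4.5ps, so ps = 2310/19.
Buyers pay pb = 2310/19 − 24 = 1854/19; q' = -319 + 4.5·(2310/19) = 4334/19.
The subsidy expands output by 4334/19 − 3254/19 = 1080/19 past the efficient level; on those units the gap between marginal cost and willingness to pay runs from 0 up to 24.
DWL = ½ × 24 × 1080/19 = 12960/19.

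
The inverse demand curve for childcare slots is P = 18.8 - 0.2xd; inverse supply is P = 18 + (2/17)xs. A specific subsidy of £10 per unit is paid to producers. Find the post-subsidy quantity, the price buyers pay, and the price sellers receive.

x' = 34; buyers pay £12; sellers receive £22

Pre-subsidy: 18.8 - 0.2x = 18 + (2/17)x gives x* = 68/27 and P* = 494/27.
With the subsidy, sellers receive Ps = Pb + 10 for each unit, where Pb is the price buyers pay.
On the curves, Pb = 18.8 - 0.2x and Ps = 18 + (2/17)x; the wedge Ps − Pb = 10 gives 18 + (2/17)x − (18.8 - 0.2x) = 10, so x' = 34.
Then Pb = 18.8 − 0.2·34 = 12 and Ps = 18 + (2/17)·34 = 22.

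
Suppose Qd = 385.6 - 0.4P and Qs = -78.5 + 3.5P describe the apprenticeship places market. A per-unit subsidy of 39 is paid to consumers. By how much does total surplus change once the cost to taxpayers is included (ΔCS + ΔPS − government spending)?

Net change in total surplus = -273

Pre-subsidy: 385.6 - 0.4P = -78.5 + 3.5P gives P* = 119, Q* = 338.
With the rebate, buyers effectively pay Pb = Ps − 39, where Ps is the price sellers receive.
Demand in terms of Ps becomes Qd = 385.6 − 0.4(Ps − 39) = 401.2 - 0.4Ps. Setting this equal to supply: 401.2 - 0.4Ps = -78.5 + 3.5Ps, so Ps = 123.
Buyers pay Pb = 123 − 39 = 84; Q' = -78.5 + 3.5·123 = 352.
ΔCS = ½(338 + 352)(119 − 84) = 12075; ΔPS = ½(338 + 352)(123 − 119) = 1380.
Government spending = 39 × 352 = 13728.
Net change = 12075 + 1380 − 13728 = -273. The loss equals the DWL triangle ½·39·14.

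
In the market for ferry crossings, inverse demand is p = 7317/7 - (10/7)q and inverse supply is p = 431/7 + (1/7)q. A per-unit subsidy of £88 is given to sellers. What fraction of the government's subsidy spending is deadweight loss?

DWL / government spending = 14/341

Pre-subsidy: 7317/7 - (10/7)q = 431/7 + (1/7)q gives q* = 626 and p* = 151.
With the subsidy, sellers receive ps = pb + 88 for each unit, where pb is the price buyers pay.
On the curves, pb = 7317/7 - (10/7)q and ps = 431/7 + (1/7)q; the wedge ps − pb = 88 gives 431/7 + (1/7)q − (7317/7 - (10/7)q) = 88, so q' = 682.
Then pb = 7317/7 − (10/7)·682 = 71 and ps = 431/7 + (1/7)·682 = 159.
ΔCS = ½(626 + 682)(151 − 71) = 52320; ΔPS = ½(626 + 682)(159 − 151) = 5232.
Government spending = 88 × 682 = 60016.
DWL = ½ × 88 × (682 − 626) = 2464; fraction = 2464 / 60016 = 14/341.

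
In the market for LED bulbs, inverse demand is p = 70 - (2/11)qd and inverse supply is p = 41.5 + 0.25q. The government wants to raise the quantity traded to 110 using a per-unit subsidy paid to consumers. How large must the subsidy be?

At q = 110, from the demand curve buyers pay pb = 70 − (2/11)·110 = 50; from the supply curve sellers need ps = 41.5 + 0.25·110 = 69.
The subsidy must fill the gap: s = ps − pb = 69 − 50 = 19.

Required subsidy s = 19 per unit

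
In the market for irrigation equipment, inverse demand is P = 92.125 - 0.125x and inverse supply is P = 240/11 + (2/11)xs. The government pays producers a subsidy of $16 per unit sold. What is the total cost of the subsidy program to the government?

Pre-subsidy: 92.125 - 0.125x = 240/11 + (2/11)x gives x* = 6187/27 and P* = 1714/27.
With the subsidy, sellers receive Ps = Pb + 16 for each unit, where Pb is the price buyers pay.
On the curves, Pb = 92.125 - 0.125x and Ps = 240/11 + (2/11)x; the wedge Ps − Pb = 16 gives 240/11 + (2/11)x − (92.125 - 0.125x) = 16, so x' = 7595/27.
Then Pb = 92.125 − 0.125·(7595/27) = 1538/27 and Ps = 240/11 + (2/11)·(7595/27) = 1970/27.
Government outlay = subsidy × quantity = 16 × 7595/27 = 121520/27.

Government cost = 121520/27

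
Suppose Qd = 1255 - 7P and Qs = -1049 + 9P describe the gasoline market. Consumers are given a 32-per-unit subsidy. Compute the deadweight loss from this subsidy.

Deadweight loss = 2016

Pre-subsidy: 1255 - 7P = -1049 + 9P gives P* = 144, Q* = 247.
With the rebate, buyers effectively pay Pb = Ps − 32, where Ps is the price sellers receive.
Demand in terms of Ps becomes Qd = 1255 − 7(Ps − 32) = 1479 - 7Ps. Setting this equal to supply: 1479 - 7Ps = -1049 + 9Ps, so Ps = 158.
Buyers pay Pb = 158 − 32 = 126; Q' = -1049 + 9·158 = 373.
The subsidy expands output by 373 − 247 = 126 past the efficient level; on those units the gap between marginal cost and willingness to pay runs from 0 up to 32.
DWL = ½ × 32 × 126 = 2016.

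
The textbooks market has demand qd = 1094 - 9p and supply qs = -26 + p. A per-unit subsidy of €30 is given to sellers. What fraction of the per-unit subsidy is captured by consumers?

Pre-subsidy: 1094 - 9p = -26 + p gives p* = 112, q* = 86.
With the subsidy, sellers receive ps = pb + 30 for each unit, where pb is the price buyers pay.
Supply in terms of pb becomes qs = -26 + 1(pb + 30) = 4 + pb. Setting this equal to demand: 1094 - 9pb = 4 + pb, so pb = 109.
Sellers receive ps = 109 + 30 = 139; q' = 1094 − 9·109 = 113.
Buyers' price falls by p* − pb = 112 − 109 = 3; sellers' price rises by ps − p* = 139 − 112 = 27.
So consumers capture 3/30 = 0.1 of each unit of subsidy.

Consumer share = 0.1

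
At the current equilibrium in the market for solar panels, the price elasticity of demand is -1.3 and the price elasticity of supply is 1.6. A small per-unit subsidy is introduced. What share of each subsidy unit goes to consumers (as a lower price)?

Consumer share = 16/29

For a small subsidy around the equilibrium, the benefit split depends on the relative slopes, which at a point are proportional to the elasticities.
Buyer share = εs/(εs + |εd|) = 1.6/(1.6 + 1.3) = 16/29; seller share = |εd|/(εs + |εd|) = 13/29.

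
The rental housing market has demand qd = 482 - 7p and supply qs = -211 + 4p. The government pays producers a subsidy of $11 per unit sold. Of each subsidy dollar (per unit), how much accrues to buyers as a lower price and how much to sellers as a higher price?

Buyers gain $4 per unit; sellers gain $7 per unit

Pre-subsidy: 482 - 7p = -211 + 4p gives p* = 63, q* = 41.
With the subsidy, sellers receive ps = pb + 11 for each unit, where pb is the price buyers pay.
Supply in terms of pb becomes qs = -211 + 4(pb + 11) = -167 + 4pb. Setting this equal to demand: 482 - 7pb = -167 + 4pb, so pb = 59.
Sellers receive ps = 59 + 11 = 70; q' = 482 − 7·59 = 69.
Buyers' price falls by p* − pb = 63 − 59 = 4; sellers' price rises by ps − p* = 70 − 63 = 7.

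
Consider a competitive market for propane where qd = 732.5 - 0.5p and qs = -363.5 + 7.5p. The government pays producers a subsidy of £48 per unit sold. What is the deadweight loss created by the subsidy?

Pre-subsidy: 732.5 - 0.5p = -363.5 + 7.5p gives p* = 137, q* = 664.
With the subsidy, sellers receive ps = pb + 48 for each unit, where pb is the price buyers pay.
Supply in terms of pb becomes qs = -363.5 + 7.5(pb + 48) = -3.5 + 7.5pb. Setting this equal to demand: 732.5 - 0.5pb = -3.5 + 7.5pb, so pb = 92.
Sellers receive ps = 92 + 48 = 140; q' = 732.5 − 0.5·92 = 686.5.
The subsidy expands output by 686.5 − 664 = 22.5 past the efficient level; on those units the gap between marginal cost and willingness to pay runs from 0 up to 48.
DWL = ½ × 48 × 22.5 = 540.

Deadweight loss = £540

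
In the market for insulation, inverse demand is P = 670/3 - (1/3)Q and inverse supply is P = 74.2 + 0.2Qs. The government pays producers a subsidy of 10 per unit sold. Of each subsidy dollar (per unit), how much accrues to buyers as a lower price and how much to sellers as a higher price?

Pre-subsidy: 670/3 - (1/3)Q = 74.2 + 0.2Q gives Q* = 279.625 and P* = 130.125.
With the subsidy, sellers receive Ps = Pb + 10 for each unit, where Pb is the price buyers pay.
On the curves, Pb = 670/3 - (1/3)Q and Ps = 74.2 + 0.2Q; the wedge Ps − Pb = 10 gives 74.2 + 0.2Q − (670/3 - (1/3)Q) = 10, so Q' = 298.375.
Then Pb = 670/3 − (1/3)·298.375 = 123.875 and Ps = 74.2 + 0.2·298.375 = 133.875.
Buyers' price falls by P* − Pb = 130.125 − 123.875 = 6.25; sellers' price rises by Ps − P* = 133.875 − 130.125 = 3.75.

Buyers gain 6.25 per unit; sellers gain 3.75 per unit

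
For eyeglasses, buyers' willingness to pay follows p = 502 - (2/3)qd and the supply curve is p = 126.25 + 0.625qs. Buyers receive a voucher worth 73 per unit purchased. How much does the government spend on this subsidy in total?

Pre-subsidy: 502 - (2/3)q = 126.25 + 0.625q gives q* = 9018/31 and p* = 9550/31.
With the rebate, buyers effectively pay pb = ps − 73, where ps is the price sellers receive.
On the curves, pb = 502 - (2/3)q and ps = 126.25 + 0.625q; the wedge ps − pb = 73 gives 126.25 + 0.625q − (502 - (2/3)q) = 73, so q' = 10770/31.
Then pb = 502 − (2/3)·(10770/31) = 8382/31 and ps = 126.25 + 0.625·(10770/31) = 10645/31.
Government outlay = subsidy × quantity = 73 × 10770/31 = 786210/31.

Government cost = 786210/31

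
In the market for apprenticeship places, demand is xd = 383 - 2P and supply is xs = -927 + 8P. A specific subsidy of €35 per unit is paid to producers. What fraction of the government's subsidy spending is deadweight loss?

DWL / government spending = 28/177

Pre-subsidy: 383 - 2P = -927 + 8P gives P* = 131, x* = 121.
With the subsidy, sellers receive Ps = Pb + 35 for each unit, where Pb is the price buyers pay.
Supply in terms of Pb becomes xs = -927 + 8(Pb + 35) = -647 + 8Pb. Setting this equal to demand: 383 - 2Pb = -647 + 8Pb, so Pb = 103.
Sellers receive Ps = 103 + 35 = 138; x' = 383 − 2·103 = 177.
ΔCS = ½(121 + 177)(131 − 103) = 4172; ΔPS = ½(121 + 177)(138 − 131) = 1043.
Government spending = 35 × 177 = 6195.
DWL = ½ × 35 × (177 − 121) = 980; fraction = 980 / 6195 = 28/177.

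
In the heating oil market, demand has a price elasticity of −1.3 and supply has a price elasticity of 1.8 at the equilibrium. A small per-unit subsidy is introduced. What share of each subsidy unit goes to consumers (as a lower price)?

For a small subsidy around the equilibrium, the benefit split depends on the relative slopes, which at a point are proportional to the elasticities.
Buyer share = εs/(εs + |εd|) = 1.8/(1.8 + 1.3) = 18/31; seller share = |εd|/(εs + |εd|) = 13/31.

Consumer share = 18/31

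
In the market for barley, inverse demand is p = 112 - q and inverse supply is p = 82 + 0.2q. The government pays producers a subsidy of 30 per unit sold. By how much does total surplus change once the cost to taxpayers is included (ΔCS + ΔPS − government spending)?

Net change in total surplus = -375

Pre-subsidy: 112 - q = 82 + 0.2q gives q* = 25 and p* = 87.
With the subsidy, sellers receive ps = pb + 30 for each unit, where pb is the price buyers pay.
On the curves, pb = 112 - q and ps = 82 + 0.2q; the wedge ps − pb = 30 gives 82 + 0.2q − (112 - q) = 30, so q' = 50.
Then pb = 112 − 1·50 = 62 and ps = 82 + 0.2·50 = 92.
ΔCS = ½(25 + 50)(87 − 62) = 937.5; ΔPS = ½(25 + 50)(92 − 87) = 187.5.
Government spending = 30 × 50 = 1500.
Net change = 937.5 + 187.5 − 1500 = -375. The loss equals the DWL triangle ½·30·25.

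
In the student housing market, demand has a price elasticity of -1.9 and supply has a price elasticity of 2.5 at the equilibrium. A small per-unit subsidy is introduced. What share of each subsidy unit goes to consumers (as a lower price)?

For a small subsidy around the equilibrium, the benefit split depends on the relative slopes, which at a point are proportional to the elasticities.
Buyer share = εs/(εs + |εd|) = 2.5/(2.5 + 1.9) = 25/44; seller share = |εd|/(εs + |εd|) = 19/44.

Consumer share = 25/44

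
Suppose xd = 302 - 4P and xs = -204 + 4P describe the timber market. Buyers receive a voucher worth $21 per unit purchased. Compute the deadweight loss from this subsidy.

Deadweight loss = $441

Pre-subsidy: 302 - 4P = -204 + 4P gives P* = 63.25, x* = 49.
With the rebate, buyers effectively pay Pb = Ps − 21, where Ps is the price sellers receive.
Demand in terms of Ps becomes xd = 302 − 4(Ps − 21) = 386 - 4Ps. Setting this equal to supply: 386 - 4Ps = -204 + 4Ps, so Ps = 73.75.
Buyers pay Pb = 73.75 − 21 = 52.75; x' = -204 + 4·73.75 = 91.
The subsidy expands output by 91 − 49 = 42 past the efficient level; on those units the gap between marginal cost and willingness to pay runs from 0 up to 21.
DWL = ½ × 21 × 42 = 441.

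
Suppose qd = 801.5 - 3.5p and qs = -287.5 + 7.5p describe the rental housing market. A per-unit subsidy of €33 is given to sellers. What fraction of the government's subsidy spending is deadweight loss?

Pre-subsidy: 801.5 - 3.5p = -287.5 + 7.5p gives p* = 99, q* = 455.
With the subsidy, sellers receive ps = pb + 33 for each unit, where pb is the price buyers pay.
Supply in terms of pb becomes qs = -287.5 + 7.5(pb + 33) = -40 + 7.5pb. Setting this equal to demand: 801.5 - 3.5pb = -40 + 7.5pb, so pb = 76.5.
Sellers receive ps = 76.5 + 33 = 109.5; q' = 801.5 − 3.5·76.5 = 533.75.
ΔCS = ½(455 + 533.75)(99 − 76.5) = 11123.4375; ΔPS = ½(455 + 533.75)(109.5 − 99) = 5190.9375.
Government spending = 33 × 533.75 = 17613.75.
DWL = ½ × 33 × (533.75 − 455) = 1299.375; fraction = 1299.375 / 17613.75 = 9/122.

DWL / government spending = 9/122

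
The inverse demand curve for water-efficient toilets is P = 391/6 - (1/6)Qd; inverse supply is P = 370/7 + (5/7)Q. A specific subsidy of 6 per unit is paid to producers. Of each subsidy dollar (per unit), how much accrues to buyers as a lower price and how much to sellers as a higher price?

Pre-subsidy: 391/6 - (1/6)Q = 370/7 + (5/7)Q gives Q* = 517/37 and P* = 2325/37.
With the subsidy, sellers receive Ps = Pb + 6 for each unit, where Pb is the price buyers pay.
On the curves, Pb = 391/6 - (1/6)Q and Ps = 370/7 + (5/7)Q; the wedge Ps − Pb = 6 gives 370/7 + (5/7)Q − (391/6 - (1/6)Q) = 6, so Q' = 769/37.
Then Pb = 391/6 − (1/6)·(769/37) = 2283/37 and Ps = 370/7 + (5/7)·(769/37) = 2505/37.
Buyers' price falls by P* − Pb = 2325/37 − 2283/37 = 42/37; sellers' price rises by Ps − P* = 2505/37 − 2325/37 = 180/37.

Buyers gain 42/37 per unit; sellers gain 180/37 per unit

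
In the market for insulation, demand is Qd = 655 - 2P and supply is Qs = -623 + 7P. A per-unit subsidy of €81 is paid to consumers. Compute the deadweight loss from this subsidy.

Pre-subsidy: 655 - 2P = -623 + 7P gives P* = 142, Q* = 371.
With the rebate, buyers effectively pay Pb = Ps − 81, where Ps is the price sellers receive.
Demand in terms of Ps becomes Qd = 655 − 2(Ps − 81) = 817 - 2Ps. Setting this equal to supply: 817 - 2Ps = -623 + 7Ps, so Ps = 160.
Buyers pay Pb = 160 − 81 = 79; Q' = -623 + 7·160 = 497.
The subsidy expands output by 497 − 371 = 126 past the efficient level; on those units the gap between marginal cost and willingness to pay runs from 0 up to 81.
DWL = ½ × 81 × 126 = 5103.

Deadweight loss = €5103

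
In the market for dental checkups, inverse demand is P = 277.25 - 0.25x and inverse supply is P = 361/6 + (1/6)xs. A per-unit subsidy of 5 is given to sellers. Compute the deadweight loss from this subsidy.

Pre-subsidy: 277.25 - 0.25x = 361/6 + (1/6)x gives x* = 521 and P* = 147.
With the subsidy, sellers receive Ps = Pb + 5 for each unit, where Pb is the price buyers pay.
On the curves, Pb = 277.25 - 0.25x and Ps = 361/6 + (1/6)x; the wedge Ps − Pb = 5 gives 361/6 + (1/6)x − (277.25 - 0.25x) = 5, so x' = 533.
Then Pb = 277.25 − 0.25·533 = 144 and Ps = 361/6 + (1/6)·533 = 149.
The subsidy expands output by 533 − 521 = 12 past the efficient level; on those units the gap between marginal cost and willingness to pay runs from 0 up to 5.
DWL = ½ × 5 × 12 = 30.

Deadweight loss = 30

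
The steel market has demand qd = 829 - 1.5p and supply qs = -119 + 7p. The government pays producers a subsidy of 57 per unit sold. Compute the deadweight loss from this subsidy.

Deadweight loss = 68229/34

Pre-subsidy: 829 - 1.5p = -119 + 7p gives p* = 1896/17, q* = 11249/17.
With the subsidy, sellers receive ps = pb + 57 for each unit, where pb is the price buyers pay.
Supply in terms of pb becomes qs = -119 + 7(pb + 57) = 280 + 7pb. Setting this equal to demand: 829 - 1.5pb = 280 + 7pb, so pb = 1098/17.
Sellers receive ps = 1098/17 + 57 = 2067/17; q' = 829 − 1.5·(1098/17) = 12446/17.
The subsidy expands output by 12446/17 − 11249/17 = 1197/17 past the efficient level; on those units the gap between marginal cost and willingness to pay runs from 0 up to 57.
DWL = ½ × 57 × 1197/17 = 68229/34.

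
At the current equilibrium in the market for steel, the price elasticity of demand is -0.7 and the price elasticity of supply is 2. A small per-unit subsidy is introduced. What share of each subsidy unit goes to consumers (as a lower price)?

Consumer share = 20/27

For a small subsidy around the equilibrium, the benefit split depends on the relative slopes, which at a point are proportional to the elasticities.
Buyer share = εs/(εs + |εd|) = 2/(2 + 0.7) = 20/27; seller share = |εd|/(εs + |εd|) = 7/27.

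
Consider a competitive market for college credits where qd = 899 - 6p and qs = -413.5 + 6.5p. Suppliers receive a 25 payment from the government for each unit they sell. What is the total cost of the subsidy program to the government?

Government cost = 8675

Pre-subsidy: 899 - 6p = -413.5 + 6.5p gives p* = 105, q* = 269.
With the subsidy, sellers receive ps = pb + 25 for each unit, where pb is the price buyers pay.
Supply in terms of pb becomes qs = -413.5 + 6.5(pb + 25) = -251 + 6.5pb. Setting this equal to demand: 899 - 6pb = -251 + 6.5pb, so pb = 92.
Sellers receive ps = 92 + 25 = 117; q' = 899 − 6·92 = 347.
Government outlay = subsidy × quantity = 25 × 347 = 8675.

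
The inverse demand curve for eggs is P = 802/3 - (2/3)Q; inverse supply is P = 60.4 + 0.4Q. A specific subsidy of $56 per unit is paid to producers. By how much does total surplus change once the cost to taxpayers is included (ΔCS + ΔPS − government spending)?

Net change in total surplus = -$1470

Pre-subsidy: 802/3 - (2/3)Q = 60.4 + 0.4Q gives Q* = 194 and P* = 138.
With the subsidy, sellers receive Ps = Pb + 56 for each unit, where Pb is the price buyers pay.
On the curves, Pb = 802/3 - (2/3)Q and Ps = 60.4 + 0.4Q; the wedge Ps − Pb = 56 gives 60.4 + 0.4Q − (802/3 - (2/3)Q) = 56, so Q' = 246.5.
Then Pb = 802/3 − (2/3)·246.5 = 103 and Ps = 60.4 + 0.4·246.5 = 159.
ΔCS = ½(194 + 246.5)(138 − 103) = 7708.75; ΔPS = ½(194 + 246.5)(159 − 138) = 4625.25.
Government spending = 56 × 246.5 = 13804.
Net change = 7708.75 + 4625.25 − 13804 = -1470. The loss equals the DWL triangle ½·56·52.5.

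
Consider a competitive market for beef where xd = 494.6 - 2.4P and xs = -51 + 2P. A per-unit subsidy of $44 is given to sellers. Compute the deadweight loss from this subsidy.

Pre-subsidy: 494.6 - 2.4P = -51 + 2P gives P* = 124, x* = 197.
With the subsidy, sellers receive Ps = Pb + 44 for each unit, where Pb is the price buyers pay.
Supply in terms of Pb becomes xs = -51 + 2(Pb + 44) = 37 + 2Pb. Setting this equal to demand: 494.6 - 2.4Pb = 37 + 2Pb, so Pb = 104.
Sellers receive Ps = 104 + 44 = 148; x' = 494.6 − 2.4·104 = 245.
The subsidy expands output by 245 − 197 = 48 past the efficient level; on those units the gap between marginal cost and willingness to pay runs from 0 up to 44.
DWL = ½ × 44 × 48 = 1056.

Deadweight loss = $1056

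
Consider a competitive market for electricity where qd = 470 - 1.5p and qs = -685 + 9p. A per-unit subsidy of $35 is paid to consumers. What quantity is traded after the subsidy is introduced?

Pre-subsidy: 470 - 1.5p = -685 + 9p gives p* = 110, q* = 305.
With the rebate, buyers effectively pay pb = ps − 35, where ps is the price sellers receive.
Demand in terms of ps becomes qd = 470 − 1.5(ps − 35) = 522.5 - 1.5ps. Setting this equal to supply: 522.5 - 1.5ps = -685 + 9ps, so ps = 115.
Buyers pay pb = 115 − 35 = 80; q' = -685 + 9·115 = 350.

q' = 350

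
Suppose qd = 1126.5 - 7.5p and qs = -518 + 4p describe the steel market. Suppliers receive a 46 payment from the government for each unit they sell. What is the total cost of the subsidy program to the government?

Government cost = 8004

Pre-subsidy: 1126.5 - 7.5p = -518 + 4p gives p* = 143, q* = 54.
With the subsidy, sellers receive ps = pb + 46 for each unit, where pb is the price buyers pay.
Supply in terms of pb becomes qs = -518 + 4(pb + 46) = -334 + 4pb. Setting this equal to demand: 1126.5 - 7.5pb = -334 + 4pb, so pb = 127.
Sellers receive ps = 127 + 46 = 173; q' = 1126.5 − 7.5·127 = 174.
Government outlay = subsidy × quantity = 46 × 174 = 8004.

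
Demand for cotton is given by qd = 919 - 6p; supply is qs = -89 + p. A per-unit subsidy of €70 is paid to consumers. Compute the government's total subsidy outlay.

Pre-subsidy: 919 - 6p = -89 + p gives p* = 144, q* = 55.
With the rebate, buyers effectively pay pb = ps − 70, where ps is the price sellers receive.
Demand in terms of ps becomes qd = 919 − 6(ps − 70) = 1339 - 6ps. Setting this equal to supply: 1339 - 6ps = -89 + ps, so ps = 204.
Buyers pay pb = 204 − 70 = 134; q' = -89 + 1·204 = 115.
Government outlay = subsidy × quantity = 70 × 115 = 8050.

Government cost = €8050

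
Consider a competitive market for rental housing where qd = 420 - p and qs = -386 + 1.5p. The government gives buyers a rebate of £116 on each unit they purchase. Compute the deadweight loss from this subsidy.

Deadweight loss = £4036.8

Pre-subsidy: 420 - p = -386 + 1.5p gives p* = 322.4, q* = 97.6.
With the rebate, buyers effectively pay pb = ps − 116, where ps is the price sellers receive.
Demand in terms of ps becomes qd = 420 − 1(ps − 116) = 536 - ps. Setting this equal to supply: 536 - ps = -386 + 1.5ps, so ps = 368.8.
Buyers pay pb = 368.8 − 116 = 252.8; q' = -386 + 1.5·368.8 = 167.2.
The subsidy expands output by 167.2 − 97.6 = 69.6 past the efficient level; on those units the gap between marginal cost and willingness to pay runs from 0 up to 116.
DWL = ½ × 116 × 69.6 = 4036.8.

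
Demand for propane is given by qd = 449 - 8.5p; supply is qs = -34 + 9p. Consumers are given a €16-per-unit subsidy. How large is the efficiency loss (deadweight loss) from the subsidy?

Deadweight loss = 19584/35

Pre-subsidy: 449 - 8.5p = -34 + 9p gives p* = 27.6, q* = 214.4.
With the rebate, buyers effectively pay pb = ps − 16, where ps is the price sellers receive.
Demand in terms of ps becomes qd = 449 − 8.5(ps − 16) = 585 - 8.5ps. Setting this equal to supply: 585 - 8.5ps = -34 + 9ps, so ps = 1238/35.
Buyers pay pb = 1238/35 − 16 = 678/35; q' = -34 + 9·(1238/35) = 9952/35.
The subsidy expands output by 9952/35 − 214.4 = 2448/35 past the efficient level; on those units the gap between marginal cost and willingness to pay runs from 0 up to 16.
DWL = ½ × 16 × 2448/35 = 19584/35.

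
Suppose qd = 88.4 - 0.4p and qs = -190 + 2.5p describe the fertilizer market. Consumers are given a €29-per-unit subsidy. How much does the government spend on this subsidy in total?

Government cost = €1740

Pre-subsidy: 88.4 - 0.4p = -190 + 2.5p gives p* = 96, q* = 50.
With the rebate, buyers effectively pay pb = ps − 29, where ps is the price sellers receive.
Demand in terms of ps becomes qd = 88.4 − 0.4(ps − 29) = 100 - 0.4ps. Setting this equal to supply: 100 - 0.4ps = -190 + 2.5ps, so ps = 100.
Buyers pay pb = 100 − 29 = 71; q' = -190 + 2.5·100 = 60.
Government outlay = subsidy × quantity = 29 × 60 = 1740.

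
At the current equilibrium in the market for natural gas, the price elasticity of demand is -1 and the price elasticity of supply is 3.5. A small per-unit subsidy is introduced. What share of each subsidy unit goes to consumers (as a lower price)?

For a small subsidy around the equilibrium, the benefit split depends on the relative slopes, which at a point are proportional to the elasticities.
Buyer share = εs/(εs + |εd|) = 3.5/(3.5 + 1) = 7/9; seller share = |εd|/(εs + |εd|) = 2/9.

Consumer share = 7/9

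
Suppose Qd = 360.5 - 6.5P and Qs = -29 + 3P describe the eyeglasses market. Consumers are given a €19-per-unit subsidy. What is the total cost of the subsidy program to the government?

Pre-subsidy: 360.5 - 6.5P = -29 + 3P gives P* = 41, Q* = 94.
With the rebate, buyers effectively pay Pb = Ps − 19, where Ps is the price sellers receive.
Demand in terms of Ps becomes Qd = 360.5 − 6.5(Ps − 19) = 484 - 6.5Ps. Setting this equal to supply: 484 - 6.5Ps = -29 + 3Ps, so Ps = 54.
Buyers pay Pb = 54 − 19 = 35; Q' = -29 + 3·54 = 133.
Government outlay = subsidy × quantity = 19 × 133 = 2527.

Government cost = €2527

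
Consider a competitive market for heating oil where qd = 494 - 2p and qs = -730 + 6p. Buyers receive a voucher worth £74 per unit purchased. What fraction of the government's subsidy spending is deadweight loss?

DWL / government spending = 111/598

Pre-subsidy: 494 - 2p = -730 + 6p gives p* = 153, q* = 188.
With the rebate, buyers effectively pay pb = ps − 74, where ps is the price sellers receive.
Demand in terms of ps becomes qd = 494 − 2(ps − 74) = 642 - 2ps. Setting this equal to supply: 642 - 2ps = -730 + 6ps, so ps = 171.5.
Buyers pay pb = 171.5 − 74 = 97.5; q' = -730 + 6·171.5 = 299.
ΔCS = ½(188 + 299)(153 − 97.5) = 13514.25; ΔPS = ½(188 + 299)(171.5 − 153) = 4504.75.
Government spending = 74 × 299 = 22126.
DWL = ½ × 74 × (299 − 188) = 4107; fraction = 4107 / 22126 = 111/598.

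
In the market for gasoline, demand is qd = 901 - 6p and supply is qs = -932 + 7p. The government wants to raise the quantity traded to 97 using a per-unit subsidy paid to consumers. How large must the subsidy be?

At q = 97, invert demand for the buyer price: pb = (901 − 97)/6 = 134; invert supply for the seller price: ps = (97 − (-932))/7 = 147.
The subsidy must fill the gap: s = ps − pb = 147 − 134 = 13.

Required subsidy s = 13 per unit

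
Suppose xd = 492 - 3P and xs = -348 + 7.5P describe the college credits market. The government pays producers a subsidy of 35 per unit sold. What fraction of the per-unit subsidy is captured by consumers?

Pre-subsidy: 492 - 3P = -348 + 7.5P gives P* = 80, x* = 252.
With the subsidy, sellers receive Ps = Pb + 35 for each unit, where Pb is the price buyers pay.
Supply in terms of Pb becomes xs = -348 + 7.5(Pb + 35) = -85.5 + 7.5Pb. Setting this equal to demand: 492 - 3Pb = -85.5 + 7.5Pb, so Pb = 55.
Sellers receive Ps = 55 + 35 = 90; x' = 492 − 3·55 = 327.
Buyers' price falls by P* − Pb = 80 − 55 = 25; sellers' price rises by Ps − P* = 90 − 80 = 10.
So consumers capture 25/35 = 5/7 of each unit of subsidy.

Consumer share = 5/7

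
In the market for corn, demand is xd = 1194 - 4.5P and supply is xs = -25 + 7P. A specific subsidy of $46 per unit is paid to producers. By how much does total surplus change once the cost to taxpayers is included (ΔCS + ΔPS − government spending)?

Net change in total surplus = -$2898

Pre-subsidy: 1194 - 4.5P = -25 + 7P gives P* = 106, x* = 717.
With the subsidy, sellers receive Ps = Pb + 46 for each unit, where Pb is the price buyers pay.
Supply in terms of Pb becomes xs = -25 + 7(Pb + 46) = 297 + 7Pb. Setting this equal to demand: 1194 - 4.5Pb = 297 + 7Pb, so Pb = 78.
Sellers receive Ps = 78 + 46 = 124; x' = 1194 − 4.5·78 = 843.
ΔCS = ½(717 + 843)(106 − 78) = 21840; ΔPS = ½(717 + 843)(124 − 106) = 14040.
Government spending = 46 × 843 = 38778.
Net change = 21840 + 14040 − 38778 = -2898. The loss equals the DWL triangle ½·46·126.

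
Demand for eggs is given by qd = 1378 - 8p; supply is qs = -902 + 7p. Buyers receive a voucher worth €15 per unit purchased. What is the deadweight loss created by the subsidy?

Deadweight loss = €420

Pre-subsidy: 1378 - 8p = -902 + 7p gives p* = 152, q* = 162.
With the rebate, buyers effectively pay pb = ps − 15, where ps is the price sellers receive.
Demand in terms of ps becomes qd = 1378 − 8(ps − 15) = 1498 - 8ps. Setting this equal to supply: 1498 - 8ps = -902 + 7ps, so ps = 160.
Buyers pay pb = 160 − 15 = 145; q' = -902 + 7·160 = 218.
The subsidy expands output by 218 − 162 = 56 past the efficient level; on those units the gap between marginal cost and willingness to pay runs from 0 up to 15.
DWL = ½ × 15 × 56 = 420.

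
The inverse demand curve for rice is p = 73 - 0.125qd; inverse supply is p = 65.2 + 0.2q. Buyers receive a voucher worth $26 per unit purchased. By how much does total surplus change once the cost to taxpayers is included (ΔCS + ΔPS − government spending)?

Net change in total surplus = -$1040

Pre-subsidy: 73 - 0.125q = 65.2 + 0.2q gives q* = 24 and p* = 70.
With the rebate, buyers effectively pay pb = ps − 26, where ps is the price sellers receive.
On the curves, pb = 73 - 0.125q and ps = 65.2 + 0.2q; the wedge ps − pb = 26 gives 65.2 + 0.2q − (73 - 0.125q) = 26, so q' = 104.
Then pb = 73 − 0.125·104 = 60 and ps = 65.2 + 0.2·104 = 86.
ΔCS = ½(24 + 104)(70 − 60) = 640; ΔPS = ½(24 + 104)(86 − 70) = 1024.
Government spending = 26 × 104 = 2704.
Net change = 640 + 1024 − 2704 = -1040. The loss equals the DWL triangle ½·26·80.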